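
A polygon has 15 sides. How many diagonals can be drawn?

Each of the 15 vertices connects to 12 non-adjacent vertices via diagonals.
Total connections = 15 × 12 = 180, but each diagonal is counted twice.
Number of diagonals = 180 / 2 = 90.

90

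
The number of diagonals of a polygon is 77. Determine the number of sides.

Using d = n(n - 3)/2, we solve 77 = n(n - 3)/2.
So n(n - 3) = 154.
Testing n = 14: 14 * 11 = 154 = 154. Correct.
The polygon has 14 sides.

14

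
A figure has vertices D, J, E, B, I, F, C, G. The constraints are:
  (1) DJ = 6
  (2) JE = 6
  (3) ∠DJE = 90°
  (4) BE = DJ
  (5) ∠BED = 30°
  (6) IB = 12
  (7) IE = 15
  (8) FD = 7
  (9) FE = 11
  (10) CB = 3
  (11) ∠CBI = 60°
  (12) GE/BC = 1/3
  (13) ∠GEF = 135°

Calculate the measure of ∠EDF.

Step 1: By the law of cosines on triangle DJE: DE² = 6² + 6² − 2·6·6·cos(90°) = 72, so DE = 6·√2.
Step 2: By the inverse law of cosines on triangle EDF: cos(∠EDF) = ((6·√2)² + 7² − 11²) / (2·6·√2·7) = 0/118.79 = 0, so ∠EDF = 90°.

Therefore, the measure of angle ∠EDF = 90°.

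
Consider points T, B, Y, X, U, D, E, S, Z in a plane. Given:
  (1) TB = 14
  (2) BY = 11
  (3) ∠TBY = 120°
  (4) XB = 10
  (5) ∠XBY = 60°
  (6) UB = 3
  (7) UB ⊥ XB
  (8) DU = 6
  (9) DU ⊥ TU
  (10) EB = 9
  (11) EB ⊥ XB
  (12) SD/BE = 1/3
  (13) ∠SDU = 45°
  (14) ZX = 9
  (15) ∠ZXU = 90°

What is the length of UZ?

Step 1: By the law of cosines on triangle UBX: UX² = 3² + 10² − 2·3·10·cos(90°) = 109, so UX = √109.
Step 2: By the law of cosines on triangle UXZ: UZ² = √109² + 9² − 2·√109·9·cos(90°) = 190, so UZ = √190.

Therefore, the length of UZ = √190.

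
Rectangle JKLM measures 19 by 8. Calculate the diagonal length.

d = sqrt(19^2 + 8^2) = sqrt(425) = 5*sqrt(17)

5*sqrt(17)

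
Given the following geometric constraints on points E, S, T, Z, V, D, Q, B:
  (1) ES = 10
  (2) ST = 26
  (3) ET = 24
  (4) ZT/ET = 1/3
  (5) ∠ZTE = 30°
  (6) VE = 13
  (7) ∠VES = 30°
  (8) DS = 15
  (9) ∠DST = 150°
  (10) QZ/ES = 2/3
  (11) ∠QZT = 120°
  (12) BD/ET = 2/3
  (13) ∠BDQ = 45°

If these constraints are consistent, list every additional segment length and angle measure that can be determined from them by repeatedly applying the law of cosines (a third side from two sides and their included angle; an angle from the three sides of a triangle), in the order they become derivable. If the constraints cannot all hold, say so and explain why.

The constraints are consistent. Derivable facts, in order:
After 1 step:
- EZ ≈ 17.53
- SV ≈ 6.62
- TD ≈ 39.71
- TQ ≈ 12.72
- ∠EST = 67.38°
- ∠ETS = 22.62°
- ∠SET = 90°
After 2 steps:
- ∠DTS = 10.89°
- ∠ESV = 100.96°
- ∠EVS = 49.04°
- ∠EZT = 136.81°
- ∠QTZ = 27°
- ∠SDT = 19.11°
- ∠TEZ = 13.19°
- ∠TQZ = 33°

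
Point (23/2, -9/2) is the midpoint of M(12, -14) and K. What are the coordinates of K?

Using the midpoint formula: M = ((x1 + x2)/2, (y1 + y2)/2)
We know M = (23/2, -9/2) and M = (12, -14)
For x: 23/2 = (12 + x2)/2, so x2 = 2*23/2 - 12 = 11
For y: -9/2 = (-14 + y2)/2, so y2 = 2*-9/2 - -14 = 5
K = (11, 5)

(11, 5)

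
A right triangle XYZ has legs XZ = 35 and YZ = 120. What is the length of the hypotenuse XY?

By the Pythagorean theorem: XY^2 = XZ^2 + YZ^2
XY^2 = 35^2 + 120^2 = 1225 + 14400 = 15625
XY = sqrt(15625) = 125

125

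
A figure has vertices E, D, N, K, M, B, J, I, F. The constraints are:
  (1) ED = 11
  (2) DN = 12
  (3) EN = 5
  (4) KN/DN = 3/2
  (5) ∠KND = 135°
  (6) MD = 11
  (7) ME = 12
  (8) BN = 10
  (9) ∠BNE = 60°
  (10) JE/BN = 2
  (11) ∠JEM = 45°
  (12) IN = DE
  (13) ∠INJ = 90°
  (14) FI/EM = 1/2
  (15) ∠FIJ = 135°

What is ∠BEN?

Step 1: By the law of cosines on triangle ENB: EB² = 5² + 10² − 2·5·10·cos(60°) = 75, so EB = 5·√3.
Step 2: By the inverse law of cosines on triangle BEN: cos(∠BEN) = ((5·√3)² + 5² − 10²) / (2·5·√3·5) = 0/86.6 = 0, so ∠BEN = 90°.

Therefore, the measure of angle ∠BEN = 90°.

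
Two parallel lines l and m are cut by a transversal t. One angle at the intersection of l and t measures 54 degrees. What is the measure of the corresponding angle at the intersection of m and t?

When a transversal crosses parallel lines, angles in the same position at each intersection are called corresponding angles.
These are always equal, so the answer is 54 degrees.

54 degrees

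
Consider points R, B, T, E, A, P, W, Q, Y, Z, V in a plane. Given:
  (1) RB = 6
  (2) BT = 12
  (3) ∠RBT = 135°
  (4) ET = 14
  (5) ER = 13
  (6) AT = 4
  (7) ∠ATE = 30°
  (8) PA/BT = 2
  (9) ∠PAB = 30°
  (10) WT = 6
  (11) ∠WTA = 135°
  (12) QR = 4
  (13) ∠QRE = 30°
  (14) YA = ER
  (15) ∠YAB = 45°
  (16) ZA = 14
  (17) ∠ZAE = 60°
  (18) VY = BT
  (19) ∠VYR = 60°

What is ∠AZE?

Step 1: By the law of cosines on triangle ETA: EA² = 14² + 4² − 2·14·4·cos(30°) = 115.01, so EA ≈ 10.72.
Step 2: By the law of cosines on triangle ZAE: ZE² = 14² + 10.72² − 2·14·10.72·cos(60°) = 160.87, so ZE ≈ 12.68.
Step 3: By the inverse law of cosines on triangle AZE: cos(∠AZE) = (14² + 12.68² − 10.72²) / (2·14·12.68) = 241.86/355.14 = 0.681, so ∠AZE = 47.07°.

Therefore, the measure of angle ∠AZE = 47.07°.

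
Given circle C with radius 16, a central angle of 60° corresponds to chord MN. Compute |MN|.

Chord = 2(16) sin(30°) = 16

16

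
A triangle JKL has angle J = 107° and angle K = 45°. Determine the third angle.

The interior angles sum to 180°: angle L = 180 - 107 - 45 = 28°.
The triangle is obtuse (angles 107°, 45°, 28°).

28 degrees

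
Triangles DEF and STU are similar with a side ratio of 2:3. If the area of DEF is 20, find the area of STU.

For similar figures, the area ratio equals the square of the side ratio.
Side ratio (DEF to STU) = 2:3, so area ratio = 2^2:3^2 = 4:9.
If the area of DEF is 20, then the area of STU = 20 * (9/4) = 45.

45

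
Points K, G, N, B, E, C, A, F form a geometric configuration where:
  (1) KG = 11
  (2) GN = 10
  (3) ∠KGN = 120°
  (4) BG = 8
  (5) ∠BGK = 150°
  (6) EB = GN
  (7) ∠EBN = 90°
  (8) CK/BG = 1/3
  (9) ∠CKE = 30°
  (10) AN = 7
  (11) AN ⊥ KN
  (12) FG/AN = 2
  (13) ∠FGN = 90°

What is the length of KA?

Step 1: By the law of cosines on triangle NGK: NK² = 10² + 11² − 2·10·11·cos(120°) = 331, so NK ≈ 18.19.
Step 2: By the law of cosines on triangle KNA: KA² = 18.19² + 7² − 2·18.19·7·cos(90°) = 380, so KA = 2·√95.

Therefore, the length of KA = 2·√95.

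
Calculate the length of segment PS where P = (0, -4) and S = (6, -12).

The horizontal distance is |6 - 0| = 6 and the vertical distance is |-12 - -4| = 8.
By the Pythagorean theorem, d = sqrt(6^2 + 8^2) = sqrt(100) = 10.

10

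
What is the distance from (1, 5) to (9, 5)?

d = sqrt((8)^2 + (0)^2) = sqrt(64) = 8

8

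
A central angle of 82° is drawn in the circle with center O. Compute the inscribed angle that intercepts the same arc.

An inscribed angle intercepts an arc from a point on the circle, while the central angle intercepts the same arc from the center.
The inscribed angle is always half the central angle: 82° / 2 = 41°.

41°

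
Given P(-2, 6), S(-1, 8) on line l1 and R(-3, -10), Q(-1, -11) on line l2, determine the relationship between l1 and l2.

Slope of line 1: m1 = (8 - 6)/(-1 - -2) = 2/1 = 2
Slope of line 2: m2 = (-11 - -10)/(-1 - -3) = -1/2 = -1/2
Two lines are perpendicular when the product of their slopes is -1 (negative reciprocals).
m1 * m2 = (2) * (-1/2) = -1, confirming perpendicularity.

Perpendicular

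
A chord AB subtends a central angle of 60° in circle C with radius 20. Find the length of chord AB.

Chord length = 2r sin(θ/2)
= 2 × 20 × sin(60°/2)
= 2 × 20 × sin(30°)
= 20

20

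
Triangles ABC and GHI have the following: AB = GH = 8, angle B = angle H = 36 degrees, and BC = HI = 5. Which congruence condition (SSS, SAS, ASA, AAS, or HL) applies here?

The given information provides:
AB = GH = 8, angle B = angle H = 36 degrees, and BC = HI = 5
This matches the SAS congruence theorem.
Two pairs of corresponding sides and the included angle are equal (Side-Angle-Side).

SAS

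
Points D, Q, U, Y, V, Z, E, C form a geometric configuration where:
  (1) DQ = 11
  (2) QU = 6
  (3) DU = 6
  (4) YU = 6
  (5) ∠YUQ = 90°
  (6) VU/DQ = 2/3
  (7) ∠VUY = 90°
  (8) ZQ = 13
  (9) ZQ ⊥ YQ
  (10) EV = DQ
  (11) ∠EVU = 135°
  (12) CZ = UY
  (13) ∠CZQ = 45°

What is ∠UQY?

Step 1: By the law of cosines on triangle QUY: QY² = 6² + 6² − 2·6·6·cos(90°) = 72, so QY = 6·√2.
Step 2: By the inverse law of cosines on triangle UQY: cos(∠UQY) = (6² + (6·√2)² − 6²) / (2·6·6·√2) = 72/101.82 = 0.7071, so ∠UQY = 45°.

Therefore, the measure of angle ∠UQY = 45°.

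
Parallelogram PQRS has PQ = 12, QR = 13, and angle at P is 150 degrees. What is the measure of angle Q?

In a parallelogram, consecutive angles are supplementary (sum to 180°).
angle Q = 180 - angle P
angle Q = 180 - 150
angle Q = 30 degrees

30 degrees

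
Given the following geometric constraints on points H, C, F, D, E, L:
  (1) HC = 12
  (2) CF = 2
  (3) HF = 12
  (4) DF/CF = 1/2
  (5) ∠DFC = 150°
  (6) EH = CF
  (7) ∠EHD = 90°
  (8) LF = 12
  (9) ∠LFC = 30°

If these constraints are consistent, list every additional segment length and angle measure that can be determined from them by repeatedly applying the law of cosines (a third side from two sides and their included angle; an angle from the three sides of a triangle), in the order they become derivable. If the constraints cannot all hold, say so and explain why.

The constraints are consistent. Derivable facts, in order:
After 1 step:
- CD ≈ 2.91
- CL ≈ 10.32
- ∠CFH = 85.22°
- ∠CHF = 9.56°
- ∠FCH = 85.22°
After 2 steps:
- ∠CDF = 20.1°
- ∠CLF = 5.56°
- ∠DCF = 9.9°
- ∠FCL = 144.44°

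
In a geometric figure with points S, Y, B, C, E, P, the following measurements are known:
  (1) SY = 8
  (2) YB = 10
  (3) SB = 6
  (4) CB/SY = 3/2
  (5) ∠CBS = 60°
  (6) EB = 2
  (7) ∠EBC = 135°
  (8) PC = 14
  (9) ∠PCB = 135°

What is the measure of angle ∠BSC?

From the given relations: CB = 3/2·SY = 3/2·8 = 12.
Step 1: By the law of cosines on triangle SBC: SC² = 6² + 12² − 2·6·12·cos(60°) = 108, so SC = 6·√3.
Step 2: By the inverse law of cosines on triangle BSC: cos(∠BSC) = (6² + (6·√3)² − 12²) / (2·6·6·√3) = 0/124.71 = 0, so ∠BSC = 90°.

Therefore, the measure of angle ∠BSC = 90°.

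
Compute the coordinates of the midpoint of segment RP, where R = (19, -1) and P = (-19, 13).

M = ((x₁ + x₂)/2, (y₁ + y₂)/2)
= ((19 + -19)/2, (-1 + 13)/2)
= (0/2, 12/2) = (0, 6)

(0, 6)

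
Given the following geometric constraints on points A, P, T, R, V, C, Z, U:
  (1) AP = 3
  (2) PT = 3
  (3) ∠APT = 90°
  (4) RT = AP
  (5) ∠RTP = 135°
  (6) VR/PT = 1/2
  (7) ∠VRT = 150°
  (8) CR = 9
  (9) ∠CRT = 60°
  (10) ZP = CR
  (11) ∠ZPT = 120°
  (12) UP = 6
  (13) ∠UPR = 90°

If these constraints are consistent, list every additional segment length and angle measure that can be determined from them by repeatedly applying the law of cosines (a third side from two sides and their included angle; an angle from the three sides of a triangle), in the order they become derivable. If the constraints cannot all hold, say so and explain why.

The constraints are consistent. Derivable facts, in order:
After 1 step:
- AT = 3·√2
- PR ≈ 5.54
- TC = 3·√7
- TV ≈ 4.36
- TZ = 3·√13
After 2 steps:
- RU ≈ 8.17
- ∠ATP = 45°
- ∠CTR = 100.89°
- ∠PAT = 45°
- ∠PRT = 22.5°
- ∠PTZ = 46.1°
- ∠PZT = 13.9°
- ∠RCT = 19.11°
- ∠RPT = 22.5°
- ∠RTV = 9.9°
- ∠RVT = 20.1°
After 3 steps:
- ∠PRU = 47.27°
- ∠PUR = 42.73°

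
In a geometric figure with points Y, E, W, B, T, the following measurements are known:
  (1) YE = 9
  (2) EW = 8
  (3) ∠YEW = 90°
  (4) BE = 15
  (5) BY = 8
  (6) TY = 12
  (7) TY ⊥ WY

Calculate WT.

Step 1: By the law of cosines on triangle WEY: WY² = 8² + 9² − 2·8·9·cos(90°) = 145, so WY = √145.
Step 2: By the law of cosines on triangle WYT: WT² = √145² + 12² − 2·√145·12·cos(90°) = 289, so WT = 17.

Therefore, the length of WT = 17.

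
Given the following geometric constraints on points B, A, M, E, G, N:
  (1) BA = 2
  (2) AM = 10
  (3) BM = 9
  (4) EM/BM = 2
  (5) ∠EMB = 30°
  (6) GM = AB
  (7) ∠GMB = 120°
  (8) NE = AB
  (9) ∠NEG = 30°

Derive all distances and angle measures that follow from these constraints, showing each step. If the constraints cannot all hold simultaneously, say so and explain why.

The constraints are consistent.

From the given relations:
  EM = 2·BM = 2·9 = 18
  GM = AB = 2
  NE = AB = 2

Step 1: From BM = 9, ME = 18, and ∠BME = 30°, by the law of cosines:
  BE² = BM² + ME² - 2·BM·ME·cos(30°) = 81 + 324 - 280.6 = 124.4
  BE ≈ 11.15

Step 2: From BM = 9, MG = 2, and ∠BMG = 120°, by the law of cosines:
  BG² = BM² + MG² - 2·BM·MG·cos(120°) = 81 + 4 + 18 = 103
  BG = √103

Step 3: From BA = 2, BM = 9, AM = 10, by the inverse law of cosines:
  cos(∠ABM) = (BA² + BM² - AM²) / (2·BA·BM)
  ∠ABM = 114.62°

Step 4: From AB = 2, AM = 10, BM = 9, by the inverse law of cosines:
  cos(∠BAM) = (AB² + AM² - BM²) / (2·AB·AM)
  ∠BAM = 54.9°

Step 5: From MA = 10, MB = 9, AB = 2, by the inverse law of cosines:
  cos(∠AMB) = (MA² + MB² - AB²) / (2·MA·MB)
  ∠AMB = 10.48°

Step 6: From BE = 11.15, BM = 9, EM = 18, by the inverse law of cosines:
  cos(∠EBM) = (BE² + BM² - EM²) / (2·BE·BM)
  ∠EBM = 126.21°

Step 7: From BG = √103, BM = 9, GM = 2, by the inverse law of cosines:
  cos(∠GBM) = (BG² + BM² - GM²) / (2·BG·BM)
  ∠GBM = 9.83°

Step 8: From EB = 11.15, EM = 18, BM = 9, by the inverse law of cosines:
  cos(∠BEM) = (EB² + EM² - BM²) / (2·EB·EM)
  ∠BEM = 23.79°

Step 9: From GB = √103, GM = 2, BM = 9, by the inverse law of cosines:
  cos(∠BGM) = (GB² + GM² - BM²) / (2·GB·GM)
  ∠BGM = 50.17°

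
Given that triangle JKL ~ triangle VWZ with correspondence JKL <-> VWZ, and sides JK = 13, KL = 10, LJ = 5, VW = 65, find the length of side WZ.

Similar triangles have proportional sides. Setting up the proportion:
VW / JK = WZ / KL
65 / 13 = WZ / 10
WZ = 10 * 65 / 13 = 50.

50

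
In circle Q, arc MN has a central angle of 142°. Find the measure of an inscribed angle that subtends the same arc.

An inscribed angle intercepts an arc from a point on the circle, while the central angle intercepts the same arc from the center.
The inscribed angle is always half the central angle: 142° / 2 = 71°.

71°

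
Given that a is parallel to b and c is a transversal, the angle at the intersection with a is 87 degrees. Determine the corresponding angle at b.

Corresponding angles are equal: 87 degrees.

87 degrees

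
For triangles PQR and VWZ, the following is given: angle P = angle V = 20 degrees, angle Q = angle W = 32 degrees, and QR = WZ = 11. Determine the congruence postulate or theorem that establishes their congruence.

Consider the given information: angle P = angle V = 20 degrees, angle Q = angle W = 32 degrees, and QR = WZ = 11
This is not SAS or ASA: SAS requires two sides and the included angle between them. ASA requires two angles and the side between them.
The correct criterion is AAS. Two pairs of corresponding angles and a non-included side are equal (Angle-Angle-Side).

AAS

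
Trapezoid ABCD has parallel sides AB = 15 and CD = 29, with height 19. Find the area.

A trapezoid's area equals the midsegment times the height.
The midsegment is (15 + 29) / 2 = 22.
Area = 22 * 19 = 418.

418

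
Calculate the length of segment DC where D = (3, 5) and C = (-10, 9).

The horizontal distance is |-10 - 3| = 13 and the vertical distance is |9 - 5| = 4.
By the Pythagorean theorem, d = sqrt(13^2 + 4^2) = sqrt(185).

sqrt(185)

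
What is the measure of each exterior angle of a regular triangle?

Each exterior angle of a regular n-gon is 360 / n.
For n = 3: 360 / 3 = 120 degrees.

120 degrees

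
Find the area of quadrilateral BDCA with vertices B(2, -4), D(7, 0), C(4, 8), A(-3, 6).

Using the Shoelace formula for a quadrilateral (vertices in order):
Area = (1/2)|sum of (x_i * y_(i+1) - x_(i+1) * y_i)|
Terms: (2*0 - 7*-4) = 28, (7*8 - 4*0) = 56, (4*6 - -3*8) = 48, (-3*-4 - 2*6) = 0
Sum = 132
Area = (1/2)(132) = 66

66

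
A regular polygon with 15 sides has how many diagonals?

Each of the 15 vertices connects to 12 non-adjacent vertices via diagonals.
Total connections = 15 × 12 = 180, but each diagonal is counted twice.
Number of diagonals = 180 / 2 = 90.

90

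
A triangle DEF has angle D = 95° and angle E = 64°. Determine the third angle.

The interior angles sum to 180°: angle F = 180 - 95 - 64 = 21°.
The triangle is obtuse (angles 95°, 64°, 21°).

21 degrees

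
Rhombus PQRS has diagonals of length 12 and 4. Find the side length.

The diagonals of a rhombus bisect each other at right angles.
Half-diagonals: 12/2 = 6 and 4/2 = 2
side = sqrt(6^2 + 2^2)
side = sqrt(36 + 4)
side = sqrt(40) = 2*sqrt(10)

2*sqrt(10)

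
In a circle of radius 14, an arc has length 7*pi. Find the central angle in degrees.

The full circumference is 2πr = 28*pi.
The arc is 7*pi / 28*pi = 1/4 of the full circle.
So the central angle = 1/4 × 360° = 90°.

90°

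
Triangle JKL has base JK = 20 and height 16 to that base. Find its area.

A triangle's area is half the area of a rectangle with the same base and height.
Area = (1/2) * 20 * 16 = 160.

160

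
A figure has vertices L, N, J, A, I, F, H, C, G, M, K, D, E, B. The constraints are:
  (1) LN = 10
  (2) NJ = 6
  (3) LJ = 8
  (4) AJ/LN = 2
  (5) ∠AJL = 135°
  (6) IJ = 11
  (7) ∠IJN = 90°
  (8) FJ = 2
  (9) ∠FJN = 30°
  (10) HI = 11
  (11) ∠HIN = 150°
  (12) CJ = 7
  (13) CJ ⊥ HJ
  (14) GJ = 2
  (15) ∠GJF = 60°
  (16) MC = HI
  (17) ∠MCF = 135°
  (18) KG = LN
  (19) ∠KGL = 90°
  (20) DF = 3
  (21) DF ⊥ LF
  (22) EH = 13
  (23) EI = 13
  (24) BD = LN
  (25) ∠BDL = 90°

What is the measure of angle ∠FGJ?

Step 1: By the law of cosines on triangle GJF: GF² = 2² + 2² − 2·2·2·cos(60°) = 4, so GF = 2.
Step 2: By the inverse law of cosines on triangle FGJ: cos(∠FGJ) = (2² + 2² − 2²) / (2·2·2) = 4/8 = 0.5, so ∠FGJ = 60°.

Therefore, the measure of angle ∠FGJ = 60°.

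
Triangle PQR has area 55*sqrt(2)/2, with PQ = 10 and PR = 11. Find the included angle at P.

From the SAS area formula Area = (1/2)ab sin(C), rearranging gives sin(C) = 2*Area/(ab).
sin(C) = 2 * 55*sqrt(2)/2 / (110) = sqrt(2)/2.
Therefore C = arcsin(sqrt(2)/2) = 45°.
Since sin(180° - C) = sin(C), the obtuse angle 135° gives the same area, so C = 45° or C = 135°.

45° or 135°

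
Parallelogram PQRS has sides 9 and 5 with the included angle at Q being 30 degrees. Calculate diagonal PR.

Using the law of cosines:
d^2 = 9^2 + 5^2 - 2(9)(5)cos(30 degrees)
d^2 = 81 + 25 - 90*sqrt(3)/2
d^2 = 106 - 45*sqrt(3)
d = sqrt(106 - 45*sqrt(3))

sqrt(106 - 45*sqrt(3))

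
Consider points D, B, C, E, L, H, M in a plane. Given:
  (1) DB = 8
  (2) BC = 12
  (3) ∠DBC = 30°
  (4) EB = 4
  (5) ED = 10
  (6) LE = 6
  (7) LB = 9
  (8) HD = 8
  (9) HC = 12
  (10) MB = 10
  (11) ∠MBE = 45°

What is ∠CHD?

Step 1: By the law of cosines on triangle CBD: CD² = 12² + 8² − 2·12·8·cos(30°) = 41.72, so CD ≈ 6.46.
Step 2: By the inverse law of cosines on triangle CHD: cos(∠CHD) = (12² + 8² − 6.46²) / (2·12·8) = 166.28/192 = 0.866, so ∠CHD = 30°.

Therefore, the measure of angle ∠CHD = 30°.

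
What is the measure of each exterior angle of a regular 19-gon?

Each exterior angle of a regular n-gon is 360 / n.
For n = 19: 360 / 19 = 360/19 degrees.

360/19 degrees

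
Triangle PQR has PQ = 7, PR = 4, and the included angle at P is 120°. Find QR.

By the law of cosines: QR^2 = PQ^2 + PR^2 - 2*PQ*PR*cos(P)
QR^2 = 7^2 + 4^2 - 2*7*4*cos(120°)
QR^2 = 49 + 16 - 56*(-1/2)
QR^2 = 93
QR = sqrt(93)

sqrt(93)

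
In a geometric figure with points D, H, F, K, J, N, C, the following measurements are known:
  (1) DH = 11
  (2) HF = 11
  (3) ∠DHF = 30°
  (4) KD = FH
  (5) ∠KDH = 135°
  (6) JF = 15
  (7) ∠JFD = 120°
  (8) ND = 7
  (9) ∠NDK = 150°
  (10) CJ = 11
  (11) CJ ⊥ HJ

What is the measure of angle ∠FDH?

Step 1: By the law of cosines on triangle DHF: DF² = 11² + 11² − 2·11·11·cos(30°) = 32.42, so DF ≈ 5.69.
Step 2: By the inverse law of cosines on triangle FDH: cos(∠FDH) = (5.69² + 11² − 11²) / (2·5.69·11) = 32.42/125.27 = 0.2588, so ∠FDH = 75°.

Therefore, the measure of angle ∠FDH = 75°.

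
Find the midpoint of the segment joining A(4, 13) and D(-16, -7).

The midpoint is the average of the coordinates:
x: (4 + -16)/2 = -6
y: (13 + -7)/2 = 3
Midpoint = (-6, 3)

(-6, 3)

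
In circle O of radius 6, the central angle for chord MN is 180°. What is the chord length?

Drop a perpendicular from the center to the chord, bisecting both the chord and the central angle.
Each half-chord = r sin(θ/2) = 6 sin(90°).
The full chord = 2 × 6 × sin(90°) = 12.

12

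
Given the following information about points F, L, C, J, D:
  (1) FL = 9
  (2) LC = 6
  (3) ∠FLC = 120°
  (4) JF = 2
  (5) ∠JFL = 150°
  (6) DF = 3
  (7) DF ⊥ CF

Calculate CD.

Step 1: By the law of cosines on triangle FLC: FC² = 9² + 6² − 2·9·6·cos(120°) = 171, so FC = 3·√19.
Step 2: By the law of cosines on triangle CFD: CD² = (3·√19)² + 3² − 2·3·√19·3·cos(90°) = 180, so CD = 6·√5.

Therefore, the length of CD = 6·√5.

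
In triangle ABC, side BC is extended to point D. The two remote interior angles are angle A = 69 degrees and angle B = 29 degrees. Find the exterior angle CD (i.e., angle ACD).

Exterior angle = 69 + 29 = 98 degrees (exterior angle theorem).

98 degrees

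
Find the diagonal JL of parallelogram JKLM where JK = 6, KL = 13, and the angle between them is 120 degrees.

The diagonal of a parallelogram can be found by treating two adjacent sides and the diagonal as a triangle.
Applying the law of cosines with sides 6, 13 and included angle 120°:
d^2 = 36 + 169 - 156*cos(120°) = 283
d = sqrt(283)

sqrt(283)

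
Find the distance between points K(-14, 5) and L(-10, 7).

d = sqrt((4)^2 + (2)^2) = sqrt(20) = 2*sqrt(5)

2*sqrt(5)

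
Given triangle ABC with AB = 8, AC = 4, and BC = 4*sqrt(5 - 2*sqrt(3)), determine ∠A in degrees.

By the inverse law of cosines: cos(A) = (AB² + AC² - BC²) / (2 × AB × AC)
cos(A) = (8² + 4² - (4*sqrt(5 - 2*sqrt(3)))²) / (2 × 8 × 4)
cos(A) = (64 + 16 - (80 - 32*sqrt(3))) / 64
cos(A) = sqrt(3)/2
A = arccos(sqrt(3)/2) = 30°

30°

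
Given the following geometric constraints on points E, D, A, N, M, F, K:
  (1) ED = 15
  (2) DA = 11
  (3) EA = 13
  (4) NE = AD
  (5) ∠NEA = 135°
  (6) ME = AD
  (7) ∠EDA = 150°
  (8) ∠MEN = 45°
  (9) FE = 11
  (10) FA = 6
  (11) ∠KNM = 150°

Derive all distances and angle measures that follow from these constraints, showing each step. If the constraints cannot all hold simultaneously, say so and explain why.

These constraints are not satisfiable: (1), (2) and (3) fix all three sides of triangle EDA, so by the law of cosines cos(∠EDA) = (15² + 11² − 13²) / (2·15·11) = 0.5364, i.e. ∠EDA ≈ 57.56°, which contradicts (7) ∠EDA = 150°. No planar figure meets all of them, so nothing further can be derived.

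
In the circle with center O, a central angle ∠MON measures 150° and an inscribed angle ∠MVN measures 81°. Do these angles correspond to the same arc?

By the inscribed angle theorem, the inscribed angle for a central angle of 150° should be 150° / 2 = 75°.
The given inscribed angle is 81°, which does not equal 75°.
Therefore, no, they do not correspond to the same arc.

No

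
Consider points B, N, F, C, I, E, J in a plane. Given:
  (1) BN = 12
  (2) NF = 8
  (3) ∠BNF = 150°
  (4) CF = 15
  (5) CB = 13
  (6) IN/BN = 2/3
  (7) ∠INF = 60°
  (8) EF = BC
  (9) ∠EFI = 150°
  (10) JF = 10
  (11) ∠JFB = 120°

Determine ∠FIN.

From the given relations: IN = 2/3·BN = 2/3·12 = 8.
Step 1: By the law of cosines on triangle INF: IF² = 8² + 8² − 2·8·8·cos(60°) = 64, so IF = 8.
Step 2: By the inverse law of cosines on triangle FIN: cos(∠FIN) = (8² + 8² − 8²) / (2·8·8) = 64/128 = 0.5, so ∠FIN = 60°.

Therefore, the measure of angle ∠FIN = 60°.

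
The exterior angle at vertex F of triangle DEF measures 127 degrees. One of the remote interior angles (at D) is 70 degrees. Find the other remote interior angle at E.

The exterior angle theorem states that an exterior angle equals the sum of the two non-adjacent interior angles.
So 127 = 70 + angle E, which gives angle E = 127 - 70 = 57 degrees.

57 degrees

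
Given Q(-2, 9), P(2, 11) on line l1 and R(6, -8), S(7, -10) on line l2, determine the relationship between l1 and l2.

Slope of line 1: m1 = (11 - 9)/(2 - -2) = 2/4 = 1/2
Slope of line 2: m2 = (-10 - -8)/(7 - 6) = -2/1 = -2
m1 * m2 = (1/2) * (-2) = -1 = -1, so the lines are perpendicular.

Perpendicular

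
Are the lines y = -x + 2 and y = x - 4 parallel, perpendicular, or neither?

Slope of line 1: m1 = -1
Slope of line 2: m2 = 1
Two lines are perpendicular when the product of their slopes is -1 (negative reciprocals).
m1 * m2 = (-1) * (1) = -1, confirming perpendicularity.

Perpendicular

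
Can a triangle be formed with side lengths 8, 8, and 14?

Sort the sides: 8, 8, 14.
It suffices to check that the sum of the two smallest exceeds the largest:
8 + 8 = 16 > 14. ✓
Yes, a valid triangle can be formed.

Yes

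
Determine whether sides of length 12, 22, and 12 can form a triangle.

For three segments to close into a triangle, no single side can be as long as the other two combined.
The longest side is 22, and 12 + 12 = 24 > 22.
A triangle can be formed.

Yes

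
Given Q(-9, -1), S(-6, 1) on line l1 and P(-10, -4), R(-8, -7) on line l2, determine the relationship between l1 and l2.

Slope of line 1: m1 = (1 - -1)/(-6 - -9) = 2/3 = 2/3
Slope of line 2: m2 = (-7 - -4)/(-8 - -10) = -3/2 = -3/2
Two lines are perpendicular when the product of their slopes is -1 (negative reciprocals).
m1 * m2 = (2/3) * (-3/2) = -1, confirming perpendicularity.

Perpendicular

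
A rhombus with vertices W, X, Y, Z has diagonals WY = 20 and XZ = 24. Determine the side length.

The diagonals of a rhombus bisect each other at right angles.
Half-diagonals: 20/2 = 10 and 24/2 = 12
side = sqrt(10^2 + 12^2)
side = sqrt(100 + 144)
side = sqrt(244) = 2*sqrt(61)

2*sqrt(61)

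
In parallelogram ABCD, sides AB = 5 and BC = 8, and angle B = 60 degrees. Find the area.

Area = 5 * 8 * sin(60°) = 40 * sqrt(3)/2 = 20*sqrt(3)

20*sqrt(3)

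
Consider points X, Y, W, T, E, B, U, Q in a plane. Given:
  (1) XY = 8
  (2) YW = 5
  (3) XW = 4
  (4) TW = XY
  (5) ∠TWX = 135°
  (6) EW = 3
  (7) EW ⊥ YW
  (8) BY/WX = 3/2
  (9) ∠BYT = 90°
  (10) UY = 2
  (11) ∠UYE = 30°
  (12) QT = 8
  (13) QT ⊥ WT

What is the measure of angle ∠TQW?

From the given relations: TW = XY = 8.
Step 1: By the law of cosines on triangle QTW: QW² = 8² + 8² − 2·8·8·cos(90°) = 128, so QW = 8·√2.
Step 2: By the inverse law of cosines on triangle TQW: cos(∠TQW) = (8² + (8·√2)² − 8²) / (2·8·8·√2) = 128/181.02 = 0.7071, so ∠TQW = 45°.

Therefore, the measure of angle ∠TQW = 45°.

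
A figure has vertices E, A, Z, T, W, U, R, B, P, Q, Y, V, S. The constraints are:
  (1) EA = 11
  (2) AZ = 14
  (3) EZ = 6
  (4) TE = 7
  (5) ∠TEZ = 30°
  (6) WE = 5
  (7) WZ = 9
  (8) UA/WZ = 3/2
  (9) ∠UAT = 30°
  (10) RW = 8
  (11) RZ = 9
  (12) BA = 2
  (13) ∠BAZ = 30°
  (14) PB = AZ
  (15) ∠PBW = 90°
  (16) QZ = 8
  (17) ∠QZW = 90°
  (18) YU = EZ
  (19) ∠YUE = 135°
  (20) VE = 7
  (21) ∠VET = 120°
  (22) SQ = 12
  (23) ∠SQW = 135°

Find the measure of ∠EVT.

Step 1: By the law of cosines on triangle VET: VT² = 7² + 7² − 2·7·7·cos(120°) = 147, so VT = 7·√3.
Step 2: By the inverse law of cosines on triangle EVT: cos(∠EVT) = (7² + (7·√3)² − 7²) / (2·7·7·√3) = 147/169.74 = 0.866, so ∠EVT = 30°.

Therefore, the measure of angle ∠EVT = 30°.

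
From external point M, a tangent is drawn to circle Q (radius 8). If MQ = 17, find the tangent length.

tangent = √(d² - r²) = √(17² - 8²) = √(289 - 64) = √225 = 15

15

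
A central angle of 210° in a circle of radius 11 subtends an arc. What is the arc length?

Arc length = 2πr × θ/360
= 2π × 11 × 7/12
= 77*pi/6

77*pi/6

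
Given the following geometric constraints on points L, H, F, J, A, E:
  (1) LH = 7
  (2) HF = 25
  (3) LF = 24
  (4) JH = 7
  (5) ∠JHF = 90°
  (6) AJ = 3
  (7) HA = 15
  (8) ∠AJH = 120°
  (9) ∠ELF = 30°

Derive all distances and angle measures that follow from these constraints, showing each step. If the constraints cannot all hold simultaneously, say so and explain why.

These constraints are not satisfiable: by the triangle inequality in triangle JHA, (4) JH = 7 and (6) AJ = 3 force HA ≤ 7 + 3 = 10, but (7) says HA = 15. No planar figure meets all of them, so nothing further can be derived.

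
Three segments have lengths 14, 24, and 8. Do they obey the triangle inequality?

No.
The triangle inequality is violated: 14 + 8 = 22 ≤ 24.
These lengths cannot form a triangle.

No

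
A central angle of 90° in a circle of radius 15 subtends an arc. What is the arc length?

Arc length = 2πr × θ/360
= 2π × 15 × 1/4
= 15*pi/2

15*pi/2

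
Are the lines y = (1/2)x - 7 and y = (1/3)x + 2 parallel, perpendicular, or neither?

Slope of line 1: m1 = 1/2
Slope of line 2: m2 = 1/3
For parallel lines we need equal slopes: 1/2 != 1/3.
For perpendicular lines we need m1*m2 = -1: (1/2)(1/3) = 1/6 != -1.
Since neither condition holds, the lines are neither parallel nor perpendicular.

Neither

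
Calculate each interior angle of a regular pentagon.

Each interior angle of a regular n-gon is (n - 2) * 180 / n.
For n = 5: (5 - 2) * 180 / 5 = 540/5 = 108 degrees.

108 degrees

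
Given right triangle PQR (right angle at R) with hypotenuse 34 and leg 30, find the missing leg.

QR = sqrt(34^2 - 30^2) = sqrt(256) = 16

16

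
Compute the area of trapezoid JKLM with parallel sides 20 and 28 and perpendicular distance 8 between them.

Area = (20 + 28) * 8 / 2 = 384 / 2 = 192

192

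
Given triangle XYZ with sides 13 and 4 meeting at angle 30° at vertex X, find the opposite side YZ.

Law of cosines: YZ^2 = 13^2 + 4^2 - 2(13)(4)cos(30°) = 185 - 52*sqrt(3), so YZ = sqrt(185 - 52*sqrt(3)).

sqrt(185 - 52*sqrt(3))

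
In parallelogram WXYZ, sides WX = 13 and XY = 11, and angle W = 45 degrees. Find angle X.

Opposite sides of a parallelogram are parallel, so consecutive angles form co-interior angles on a transversal.
Co-interior angles sum to 180°, giving angle X = 180 - 45 = 135 degrees.

135 degrees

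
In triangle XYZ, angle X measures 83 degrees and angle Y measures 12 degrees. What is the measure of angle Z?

angle Z = 180 - 83 - 12 = 85 degrees.

85 degrees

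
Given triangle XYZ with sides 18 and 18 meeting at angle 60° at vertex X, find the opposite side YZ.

When two sides and the included angle are known, the law of cosines gives the third side.
c^2 = a^2 + b^2 - 2ab cos(C) generalizes the Pythagorean theorem to non-right triangles.
Here: YZ^2 = 324 + 324 - 648*(1/2) = 324
YZ = 18

18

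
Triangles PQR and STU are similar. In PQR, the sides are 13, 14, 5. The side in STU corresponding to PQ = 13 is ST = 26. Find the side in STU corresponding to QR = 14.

Similar triangles have proportional sides. Setting up the proportion:
ST / PQ = TU / QR
26 / 13 = TU / 14
TU = 14 * 26 / 13 = 28.

28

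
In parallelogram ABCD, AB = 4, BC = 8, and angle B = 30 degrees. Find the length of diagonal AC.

The diagonal of a parallelogram can be found by treating two adjacent sides and the diagonal as a triangle.
Applying the law of cosines with sides 4, 8 and included angle 30°:
d^2 = 16 + 64 - 64*cos(30°) = 80 - 32*sqrt(3)
d = 4*sqrt(5 - 2*sqrt(3))

4*sqrt(5 - 2*sqrt(3))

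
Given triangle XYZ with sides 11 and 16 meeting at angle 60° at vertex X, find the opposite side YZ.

Law of cosines: YZ^2 = 11^2 + 16^2 - 2(11)(16)cos(60°) = 201, so YZ = sqrt(201).

sqrt(201)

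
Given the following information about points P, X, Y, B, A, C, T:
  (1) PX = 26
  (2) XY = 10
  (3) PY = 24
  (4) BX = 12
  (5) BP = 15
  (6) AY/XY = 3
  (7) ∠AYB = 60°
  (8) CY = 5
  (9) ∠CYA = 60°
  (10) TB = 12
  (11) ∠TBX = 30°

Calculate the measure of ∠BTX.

Step 1: By the law of cosines on triangle TBX: TX² = 12² + 12² − 2·12·12·cos(30°) = 38.58, so TX ≈ 6.21.
Step 2: By the inverse law of cosines on triangle BTX: cos(∠BTX) = (12² + 6.21² − 12²) / (2·12·6.21) = 38.58/149.08 = 0.2588, so ∠BTX = 75°.

Therefore, the measure of angle ∠BTX = 75°.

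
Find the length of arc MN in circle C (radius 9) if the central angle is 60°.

Arc length = 2πr × θ/360
= 2π × 9 × 1/6
= 3*pi

3*pi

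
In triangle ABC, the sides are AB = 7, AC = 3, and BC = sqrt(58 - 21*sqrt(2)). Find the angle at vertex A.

When all three sides of a triangle are known, the law of cosines can be rearranged to find any angle.
cos(C) = (a² + b² - c²) / (2ab) gives cos(A) = sqrt(2)/2.
Taking the inverse cosine: A = 45°.

45°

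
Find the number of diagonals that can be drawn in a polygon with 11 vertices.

Each of the 11 vertices connects to 8 non-adjacent vertices via diagonals.
Total connections = 11 × 8 = 88, but each diagonal is counted twice.
Number of diagonals = 88 / 2 = 44.

44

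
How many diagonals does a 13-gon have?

Total line segments between 13 vertices = C(13,2) = 78.
Subtract the 13 sides: 78 - 13 = 65 diagonals.

65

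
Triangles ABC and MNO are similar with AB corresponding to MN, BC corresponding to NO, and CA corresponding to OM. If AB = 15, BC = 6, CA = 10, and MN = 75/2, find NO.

k = 75/2/15 = 5/2. NO = 5/2 * 6 = 15.

15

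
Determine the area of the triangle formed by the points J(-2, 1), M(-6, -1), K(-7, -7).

Shoelace: Area = (1/2)|-2(-1--7) + -6(-7-1) + -7(1--1)| = (1/2)(22) = 11

11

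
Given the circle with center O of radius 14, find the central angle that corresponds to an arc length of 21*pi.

The full circumference is 2πr = 28*pi.
The arc is 21*pi / 28*pi = 3/4 of the full circle.
So the central angle = 3/4 × 360° = 270°.

270°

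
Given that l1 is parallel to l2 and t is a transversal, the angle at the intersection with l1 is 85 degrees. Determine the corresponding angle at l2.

Corresponding angles formed by parallel lines and a transversal are equal.
The given angle is 85 degrees.
The corresponding angle = 85 degrees.

85 degrees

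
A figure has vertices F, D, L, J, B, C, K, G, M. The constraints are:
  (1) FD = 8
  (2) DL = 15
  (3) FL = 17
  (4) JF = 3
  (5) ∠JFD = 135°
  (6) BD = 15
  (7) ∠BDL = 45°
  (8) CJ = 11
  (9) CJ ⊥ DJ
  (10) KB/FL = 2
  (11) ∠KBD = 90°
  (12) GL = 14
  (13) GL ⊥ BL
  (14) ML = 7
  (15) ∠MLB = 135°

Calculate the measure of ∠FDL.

Step 1: By the inverse law of cosines on triangle FDL: cos(∠FDL) = (8² + 15² − 17²) / (2·8·15) = 0/240 = 0, so ∠FDL = 90°.

Therefore, the measure of angle ∠FDL = 90°.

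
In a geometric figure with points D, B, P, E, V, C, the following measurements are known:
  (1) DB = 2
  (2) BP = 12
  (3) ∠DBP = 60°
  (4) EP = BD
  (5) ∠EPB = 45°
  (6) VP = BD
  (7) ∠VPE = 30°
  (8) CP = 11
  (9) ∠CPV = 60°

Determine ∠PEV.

From the given relations: EP = BD = 2; VP = BD = 2.
Step 1: By the law of cosines on triangle EPV: EV² = 2² + 2² − 2·2·2·cos(30°) = 1.07, so EV ≈ 1.04.
Step 2: By the inverse law of cosines on triangle PEV: cos(∠PEV) = (2² + 1.04² − 2²) / (2·2·1.04) = 1.07/4.14 = 0.2588, so ∠PEV = 75°.

Therefore, the measure of angle ∠PEV = 75°.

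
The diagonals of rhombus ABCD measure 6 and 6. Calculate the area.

Area = (6 * 6) / 2 = 36 / 2 = 18

18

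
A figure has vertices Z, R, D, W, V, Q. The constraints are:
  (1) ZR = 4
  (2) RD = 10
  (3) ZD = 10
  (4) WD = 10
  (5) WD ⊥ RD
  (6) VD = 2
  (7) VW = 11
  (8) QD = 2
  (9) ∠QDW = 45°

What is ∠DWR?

Step 1: By the law of cosines on triangle WDR: WR² = 10² + 10² − 2·10·10·cos(90°) = 200, so WR = 10·√2.
Step 2: By the inverse law of cosines on triangle DWR: cos(∠DWR) = (10² + (10·√2)² − 10²) / (2·10·10·√2) = 200/282.84 = 0.7071, so ∠DWR = 45°.

Therefore, the measure of angle ∠DWR = 45°.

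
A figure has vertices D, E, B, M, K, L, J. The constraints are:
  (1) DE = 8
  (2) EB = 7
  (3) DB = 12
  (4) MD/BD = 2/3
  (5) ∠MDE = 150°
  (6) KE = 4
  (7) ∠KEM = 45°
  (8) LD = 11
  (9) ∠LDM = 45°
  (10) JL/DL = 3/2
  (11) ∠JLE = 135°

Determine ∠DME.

From the given relations: MD = 2/3·BD = 2/3·12 = 8.
Step 1: By the law of cosines on triangle MDE: ME² = 8² + 8² − 2·8·8·cos(150°) = 238.85, so ME ≈ 15.45.
Step 2: By the inverse law of cosines on triangle DME: cos(∠DME) = (8² + 15.45² − 8²) / (2·8·15.45) = 238.85/247.28 = 0.9659, so ∠DME = 15°.

Therefore, the measure of angle ∠DME = 15°.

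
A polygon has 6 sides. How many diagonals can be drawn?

Total line segments between 6 vertices = C(6,2) = 15.
Subtract the 6 sides: 15 - 6 = 9 diagonals.

9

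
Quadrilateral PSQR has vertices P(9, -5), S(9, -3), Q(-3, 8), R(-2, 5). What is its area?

The Shoelace formula works by pairing each vertex with the next (cycling back to the first).
For each pair, compute x_i*y_(i+1) - x_(i+1)*y_i:
  (9*-3 - 9*-5) = 18
  (9*8 - -3*-3) = 63
  (-3*5 - -2*8) = 1
  (-2*-5 - 9*5) = -35
Taking half the absolute value of the total: Area = (1/2)(47) = 47/2.

47/2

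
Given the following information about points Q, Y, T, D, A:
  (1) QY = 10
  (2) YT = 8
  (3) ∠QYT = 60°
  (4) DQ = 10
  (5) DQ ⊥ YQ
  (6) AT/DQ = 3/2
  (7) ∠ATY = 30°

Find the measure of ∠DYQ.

Step 1: By the law of cosines on triangle YQD: YD² = 10² + 10² − 2·10·10·cos(90°) = 200, so YD = 10·√2.
Step 2: By the inverse law of cosines on triangle DYQ: cos(∠DYQ) = ((10·√2)² + 10² − 10²) / (2·10·√2·10) = 200/282.84 = 0.7071, so ∠DYQ = 45°.

Therefore, the measure of angle ∠DYQ = 45°.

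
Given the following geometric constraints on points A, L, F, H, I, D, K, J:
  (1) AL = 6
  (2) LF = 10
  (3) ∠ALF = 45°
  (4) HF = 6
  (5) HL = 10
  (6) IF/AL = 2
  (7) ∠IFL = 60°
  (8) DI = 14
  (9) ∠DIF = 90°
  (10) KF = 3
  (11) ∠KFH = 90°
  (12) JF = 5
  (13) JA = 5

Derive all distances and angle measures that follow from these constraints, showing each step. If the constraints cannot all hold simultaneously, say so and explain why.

The constraints are consistent.

From the given relations:
  IF = 2·AL = 2·6 = 12

Step 1: From AL = 6, LF = 10, and ∠ALF = 45°, by the law of cosines:
  AF² = AL² + LF² - 2·AL·LF·cos(45°) = 36 + 100 - 84.85 = 51.15
  AF ≈ 7.15

Step 2: From LF = 10, FI = 12, and ∠LFI = 60°, by the law of cosines:
  LI² = LF² + FI² - 2·LF·FI·cos(60°) = 100 + 144 - 120 = 124
  LI = 2·√31

Step 3: From FI = 12, ID = 14, and ∠FID = 90°, by the law of cosines:
  FD² = FI² + ID² - 2·FI·ID·cos(90°) = 144 + 196 - 0 = 340
  FD = 2·√85

Step 4: From HF = 6, FK = 3, and ∠HFK = 90°, by the law of cosines:
  HK² = HF² + FK² - 2·HF·FK·cos(90°) = 36 + 9 - 0 = 45
  HK = 3·√5

Step 5: From LF = 10, LH = 10, FH = 6, by the inverse law of cosines:
  cos(∠FLH) = (LF² + LH² - FH²) / (2·LF·LH)
  ∠FLH = 34.92°

Step 6: From FH = 6, FL = 10, HL = 10, by the inverse law of cosines:
  cos(∠HFL) = (FH² + FL² - HL²) / (2·FH·FL)
  ∠HFL = 72.54°

Step 7: From HF = 6, HL = 10, FL = 10, by the inverse law of cosines:
  cos(∠FHL) = (HF² + HL² - FL²) / (2·HF·HL)
  ∠FHL = 72.54°

Step 8: From AF = 7.15, AJ = 5, FJ = 5, by the inverse law of cosines:
  cos(∠FAJ) = (AF² + AJ² - FJ²) / (2·AF·AJ)
  ∠FAJ = 44.34°

Step 9: From AF = 7.15, AL = 6, FL = 10, by the inverse law of cosines:
  cos(∠FAL) = (AF² + AL² - FL²) / (2·AF·AL)
  ∠FAL = 98.61°

Step 10: From LF = 10, LI = 2·√31, FI = 12, by the inverse law of cosines:
  cos(∠FLI) = (LF² + LI² - FI²) / (2·LF·LI)
  ∠FLI = 68.95°

Step 11: From FA = 7.15, FJ = 5, AJ = 5, by the inverse law of cosines:
  cos(∠AFJ) = (FA² + FJ² - AJ²) / (2·FA·FJ)
  ∠AFJ = 44.34°

Step 12: From FA = 7.15, FL = 10, AL = 6, by the inverse law of cosines:
  cos(∠AFL) = (FA² + FL² - AL²) / (2·FA·FL)
  ∠AFL = 36.39°

Step 13: From FD = 2·√85, FI = 12, DI = 14, by the inverse law of cosines:
  cos(∠DFI) = (FD² + FI² - DI²) / (2·FD·FI)
  ∠DFI = 49.4°

Step 14: From HF = 6, HK = 3·√5, FK = 3, by the inverse law of cosines:
  cos(∠FHK) = (HF² + HK² - FK²) / (2·HF·HK)
  ∠FHK = 26.57°

Step 15: From IF = 12, IL = 2·√31, FL = 10, by the inverse law of cosines:
  cos(∠FIL) = (IF² + IL² - FL²) / (2·IF·IL)
  ∠FIL = 51.05°

Step 16: From DF = 2·√85, DI = 14, FI = 12, by the inverse law of cosines:
  cos(∠FDI) = (DF² + DI² - FI²) / (2·DF·DI)
  ∠FDI = 40.6°

Step 17: From KF = 3, KH = 3·√5, FH = 6, by the inverse law of cosines:
  cos(∠FKH) = (KF² + KH² - FH²) / (2·KF·KH)
  ∠FKH = 63.43°

Step 18: From JA = 5, JF = 5, AF = 7.15, by the inverse law of cosines:
  cos(∠AJF) = (JA² + JF² - AF²) / (2·JA·JF)
  ∠AJF = 91.31°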